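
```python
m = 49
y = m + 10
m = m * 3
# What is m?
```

Trace (tracking m):
m = 49  # -> m = 49
y = m + 10  # -> y = 59
m = m * 3  # -> m = 147

Answer: 147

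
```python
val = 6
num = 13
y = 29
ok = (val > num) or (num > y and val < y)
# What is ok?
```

Answer: False

Derivation:
Trace (tracking ok):
val = 6  # -> val = 6
num = 13  # -> num = 13
y = 29  # -> y = 29
ok = val > num or (num > y and val < y)  # -> ok = False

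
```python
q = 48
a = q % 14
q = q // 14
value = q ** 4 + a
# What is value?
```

Trace (tracking value):
q = 48  # -> q = 48
a = q % 14  # -> a = 6
q = q // 14  # -> q = 3
value = q ** 4 + a  # -> value = 87

Answer: 87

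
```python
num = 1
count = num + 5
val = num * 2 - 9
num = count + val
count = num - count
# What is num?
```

Trace (tracking num):
num = 1  # -> num = 1
count = num + 5  # -> count = 6
val = num * 2 - 9  # -> val = -7
num = count + val  # -> num = -1
count = num - count  # -> count = -7

Answer: -1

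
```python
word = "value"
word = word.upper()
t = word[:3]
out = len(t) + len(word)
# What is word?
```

Trace (tracking word):
word = 'value'  # -> word = 'value'
word = word.upper()  # -> word = 'VALUE'
t = word[:3]  # -> t = 'VAL'
out = len(t) + len(word)  # -> out = 8

Answer: 'VALUE'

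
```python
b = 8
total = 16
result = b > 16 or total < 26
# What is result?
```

Trace (tracking result):
b = 8  # -> b = 8
total = 16  # -> total = 16
result = b > 16 or total < 26  # -> result = True

Answer: True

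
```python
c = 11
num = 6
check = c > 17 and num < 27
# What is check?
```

Answer: False

Derivation:
Trace (tracking check):
c = 11  # -> c = 11
num = 6  # -> num = 6
check = c > 17 and num < 27  # -> check = False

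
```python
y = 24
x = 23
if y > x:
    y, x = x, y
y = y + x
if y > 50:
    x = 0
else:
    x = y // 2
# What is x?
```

Trace (tracking x):
y = 24  # -> y = 24
x = 23  # -> x = 23
if y > x:  # condition is True
    y, x = (x, y)  # -> y = 23, x = 24
y = y + x  # -> y = 47
if y > 50:  # condition is False
else:
    x = y // 2  # -> x = 23

Answer: 23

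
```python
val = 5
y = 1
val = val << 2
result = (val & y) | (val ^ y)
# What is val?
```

Trace (tracking val):
val = 5  # -> val = 5
y = 1  # -> y = 1
val = val << 2  # -> val = 20
result = val & y | val ^ y  # -> result = 21

Answer: 20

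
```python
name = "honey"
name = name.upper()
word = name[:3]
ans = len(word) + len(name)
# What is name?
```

Trace (tracking name):
name = 'honey'  # -> name = 'honey'
name = name.upper()  # -> name = 'HONEY'
word = name[:3]  # -> word = 'HON'
ans = len(word) + len(name)  # -> ans = 8

Answer: 'HONEY'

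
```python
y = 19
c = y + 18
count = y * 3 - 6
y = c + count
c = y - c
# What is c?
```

Answer: 51

Derivation:
Trace (tracking c):
y = 19  # -> y = 19
c = y + 18  # -> c = 37
count = y * 3 - 6  # -> count = 51
y = c + count  # -> y = 88
c = y - c  # -> c = 51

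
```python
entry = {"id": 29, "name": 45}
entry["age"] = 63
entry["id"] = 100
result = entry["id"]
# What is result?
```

Answer: 100

Derivation:
Trace (tracking result):
entry = {'id': 29, 'name': 45}  # -> entry = {'id': 29, 'name': 45}
entry['age'] = 63  # -> entry = {'id': 29, 'name': 45, 'age': 63}
entry['id'] = 100  # -> entry = {'id': 100, 'name': 45, 'age': 63}
result = entry['id']  # -> result = 100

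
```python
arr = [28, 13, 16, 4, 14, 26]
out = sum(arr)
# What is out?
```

Answer: 101

Derivation:
Trace (tracking out):
arr = [28, 13, 16, 4, 14, 26]  # -> arr = [28, 13, 16, 4, 14, 26]
out = sum(arr)  # -> out = 101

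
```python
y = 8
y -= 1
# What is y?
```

Trace (tracking y):
y = 8  # -> y = 8
y -= 1  # -> y = 7

Answer: 7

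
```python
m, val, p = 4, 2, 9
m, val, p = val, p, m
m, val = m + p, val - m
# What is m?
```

Answer: 6

Derivation:
Trace (tracking m):
m, val, p = (4, 2, 9)  # -> m = 4, val = 2, p = 9
m, val, p = (val, p, m)  # -> m = 2, val = 9, p = 4
m, val = (m + p, val - m)  # -> m = 6, val = 7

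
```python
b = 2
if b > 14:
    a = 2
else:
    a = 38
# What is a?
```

Trace (tracking a):
b = 2  # -> b = 2
if b > 14:  # condition is False
else:
    a = 38  # -> a = 38

Answer: 38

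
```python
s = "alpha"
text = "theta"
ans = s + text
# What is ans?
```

Answer: 'alphatheta'

Derivation:
Trace (tracking ans):
s = 'alpha'  # -> s = 'alpha'
text = 'theta'  # -> text = 'theta'
ans = s + text  # -> ans = 'alphatheta'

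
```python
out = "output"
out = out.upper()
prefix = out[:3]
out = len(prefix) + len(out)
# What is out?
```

Trace (tracking out):
out = 'output'  # -> out = 'output'
out = out.upper()  # -> out = 'OUTPUT'
prefix = out[:3]  # -> prefix = 'OUT'
out = len(prefix) + len(out)  # -> out = 9

Answer: 9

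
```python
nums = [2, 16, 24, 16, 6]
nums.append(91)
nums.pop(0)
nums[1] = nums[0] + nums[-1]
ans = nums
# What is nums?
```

Trace (tracking nums):
nums = [2, 16, 24, 16, 6]  # -> nums = [2, 16, 24, 16, 6]
nums.append(91)  # -> nums = [2, 16, 24, 16, 6, 91]
nums.pop(0)  # -> nums = [16, 24, 16, 6, 91]
nums[1] = nums[0] + nums[-1]  # -> nums = [16, 107, 16, 6, 91]
ans = nums  # -> ans = [16, 107, 16, 6, 91]

Answer: [16, 107, 16, 6, 91]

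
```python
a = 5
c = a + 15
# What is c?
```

Answer: 20

Derivation:
Trace (tracking c):
a = 5  # -> a = 5
c = a + 15  # -> c = 20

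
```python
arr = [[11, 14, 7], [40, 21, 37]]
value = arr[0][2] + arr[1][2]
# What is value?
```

Answer: 44

Derivation:
Trace (tracking value):
arr = [[11, 14, 7], [40, 21, 37]]  # -> arr = [[11, 14, 7], [40, 21, 37]]
value = arr[0][2] + arr[1][2]  # -> value = 44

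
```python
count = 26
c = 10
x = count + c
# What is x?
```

Answer: 36

Derivation:
Trace (tracking x):
count = 26  # -> count = 26
c = 10  # -> c = 10
x = count + c  # -> x = 36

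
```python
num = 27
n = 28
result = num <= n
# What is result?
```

Answer: True

Derivation:
Trace (tracking result):
num = 27  # -> num = 27
n = 28  # -> n = 28
result = num <= n  # -> result = True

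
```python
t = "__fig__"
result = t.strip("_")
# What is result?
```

Trace (tracking result):
t = '__fig__'  # -> t = '__fig__'
result = t.strip('_')  # -> result = 'fig'

Answer: 'fig'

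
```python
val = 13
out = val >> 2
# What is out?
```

Answer: 3

Derivation:
Trace (tracking out):
val = 13  # -> val = 13
out = val >> 2  # -> out = 3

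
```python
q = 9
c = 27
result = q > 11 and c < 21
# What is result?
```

Answer: False

Derivation:
Trace (tracking result):
q = 9  # -> q = 9
c = 27  # -> c = 27
result = q > 11 and c < 21  # -> result = False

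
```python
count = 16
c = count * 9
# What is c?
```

Trace (tracking c):
count = 16  # -> count = 16
c = count * 9  # -> c = 144

Answer: 144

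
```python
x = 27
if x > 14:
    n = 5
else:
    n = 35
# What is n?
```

Trace (tracking n):
x = 27  # -> x = 27
if x > 14:  # condition is True
    n = 5  # -> n = 5

Answer: 5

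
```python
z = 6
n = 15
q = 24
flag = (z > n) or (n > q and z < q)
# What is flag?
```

Answer: False

Derivation:
Trace (tracking flag):
z = 6  # -> z = 6
n = 15  # -> n = 15
q = 24  # -> q = 24
flag = z > n or (n > q and z < q)  # -> flag = False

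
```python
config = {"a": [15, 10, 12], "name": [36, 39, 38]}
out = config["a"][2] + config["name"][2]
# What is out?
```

Trace (tracking out):
config = {'a': [15, 10, 12], 'name': [36, 39, 38]}  # -> config = {'a': [15, 10, 12], 'name': [36, 39, 38]}
out = config['a'][2] + config['name'][2]  # -> out = 50

Answer: 50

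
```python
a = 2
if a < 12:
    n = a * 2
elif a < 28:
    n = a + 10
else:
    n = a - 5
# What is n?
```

Answer: 4

Derivation:
Trace (tracking n):
a = 2  # -> a = 2
if a < 12:  # condition is True
    n = a * 2  # -> n = 4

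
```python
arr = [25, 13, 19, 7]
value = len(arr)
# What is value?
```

Trace (tracking value):
arr = [25, 13, 19, 7]  # -> arr = [25, 13, 19, 7]
value = len(arr)  # -> value = 4

Answer: 4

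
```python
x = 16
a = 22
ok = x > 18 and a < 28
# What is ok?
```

Trace (tracking ok):
x = 16  # -> x = 16
a = 22  # -> a = 22
ok = x > 18 and a < 28  # -> ok = False

Answer: False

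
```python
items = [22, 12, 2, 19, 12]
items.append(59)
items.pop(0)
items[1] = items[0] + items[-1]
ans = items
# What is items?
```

Answer: [12, 71, 19, 12, 59]

Derivation:
Trace (tracking items):
items = [22, 12, 2, 19, 12]  # -> items = [22, 12, 2, 19, 12]
items.append(59)  # -> items = [22, 12, 2, 19, 12, 59]
items.pop(0)  # -> items = [12, 2, 19, 12, 59]
items[1] = items[0] + items[-1]  # -> items = [12, 71, 19, 12, 59]
ans = items  # -> ans = [12, 71, 19, 12, 59]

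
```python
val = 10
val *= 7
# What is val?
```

Trace (tracking val):
val = 10  # -> val = 10
val *= 7  # -> val = 70

Answer: 70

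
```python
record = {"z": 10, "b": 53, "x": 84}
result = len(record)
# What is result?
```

Trace (tracking result):
record = {'z': 10, 'b': 53, 'x': 84}  # -> record = {'z': 10, 'b': 53, 'x': 84}
result = len(record)  # -> result = 3

Answer: 3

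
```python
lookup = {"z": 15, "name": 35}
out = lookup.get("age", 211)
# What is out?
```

Answer: 211

Derivation:
Trace (tracking out):
lookup = {'z': 15, 'name': 35}  # -> lookup = {'z': 15, 'name': 35}
out = lookup.get('age', 211)  # -> out = 211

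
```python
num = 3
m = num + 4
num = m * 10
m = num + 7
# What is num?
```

Trace (tracking num):
num = 3  # -> num = 3
m = num + 4  # -> m = 7
num = m * 10  # -> num = 70
m = num + 7  # -> m = 77

Answer: 70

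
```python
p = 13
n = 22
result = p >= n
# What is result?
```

Answer: False

Derivation:
Trace (tracking result):
p = 13  # -> p = 13
n = 22  # -> n = 22
result = p >= n  # -> result = False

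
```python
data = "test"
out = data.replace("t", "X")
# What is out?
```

Trace (tracking out):
data = 'test'  # -> data = 'test'
out = data.replace('t', 'X')  # -> out = 'XesX'

Answer: 'XesX'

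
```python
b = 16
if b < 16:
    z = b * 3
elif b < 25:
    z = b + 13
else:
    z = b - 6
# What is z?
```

Trace (tracking z):
b = 16  # -> b = 16
if b < 16:  # condition is False
elif b < 25:  # condition is True
    z = b + 13  # -> z = 29

Answer: 29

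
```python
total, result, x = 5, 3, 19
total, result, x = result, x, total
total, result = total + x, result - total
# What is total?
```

Answer: 8

Derivation:
Trace (tracking total):
total, result, x = (5, 3, 19)  # -> total = 5, result = 3, x = 19
total, result, x = (result, x, total)  # -> total = 3, result = 19, x = 5
total, result = (total + x, result - total)  # -> total = 8, result = 16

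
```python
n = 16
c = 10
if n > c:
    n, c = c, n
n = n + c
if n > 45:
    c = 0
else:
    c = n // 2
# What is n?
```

Trace (tracking n):
n = 16  # -> n = 16
c = 10  # -> c = 10
if n > c:  # condition is True
    n, c = (c, n)  # -> n = 10, c = 16
n = n + c  # -> n = 26
if n > 45:  # condition is False
else:
    c = n // 2  # -> c = 13

Answer: 26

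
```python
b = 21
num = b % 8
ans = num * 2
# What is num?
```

Answer: 5

Derivation:
Trace (tracking num):
b = 21  # -> b = 21
num = b % 8  # -> num = 5
ans = num * 2  # -> ans = 10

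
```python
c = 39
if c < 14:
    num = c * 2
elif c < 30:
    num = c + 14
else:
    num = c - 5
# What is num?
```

Answer: 34

Derivation:
Trace (tracking num):
c = 39  # -> c = 39
if c < 14:  # condition is False
elif c < 30:  # condition is False
else:
    num = c - 5  # -> num = 34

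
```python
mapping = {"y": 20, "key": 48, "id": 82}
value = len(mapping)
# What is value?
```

Trace (tracking value):
mapping = {'y': 20, 'key': 48, 'id': 82}  # -> mapping = {'y': 20, 'key': 48, 'id': 82}
value = len(mapping)  # -> value = 3

Answer: 3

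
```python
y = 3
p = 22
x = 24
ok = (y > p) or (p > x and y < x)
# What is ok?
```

Answer: False

Derivation:
Trace (tracking ok):
y = 3  # -> y = 3
p = 22  # -> p = 22
x = 24  # -> x = 24
ok = y > p or (p > x and y < x)  # -> ok = False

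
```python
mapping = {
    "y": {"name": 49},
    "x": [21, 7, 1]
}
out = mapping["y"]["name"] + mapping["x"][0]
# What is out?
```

Answer: 70

Derivation:
Trace (tracking out):
mapping = {'y': {'name': 49}, 'x': [21, 7, 1]}  # -> mapping = {'y': {'name': 49}, 'x': [21, 7, 1]}
out = mapping['y']['name'] + mapping['x'][0]  # -> out = 70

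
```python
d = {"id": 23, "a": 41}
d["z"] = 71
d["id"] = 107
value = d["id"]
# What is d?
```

Answer: {'id': 107, 'a': 41, 'z': 71}

Derivation:
Trace (tracking d):
d = {'id': 23, 'a': 41}  # -> d = {'id': 23, 'a': 41}
d['z'] = 71  # -> d = {'id': 23, 'a': 41, 'z': 71}
d['id'] = 107  # -> d = {'id': 107, 'a': 41, 'z': 71}
value = d['id']  # -> value = 107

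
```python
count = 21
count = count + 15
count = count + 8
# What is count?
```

Trace (tracking count):
count = 21  # -> count = 21
count = count + 15  # -> count = 36
count = count + 8  # -> count = 44

Answer: 44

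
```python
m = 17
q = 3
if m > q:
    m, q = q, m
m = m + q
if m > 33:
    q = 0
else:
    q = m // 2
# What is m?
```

Trace (tracking m):
m = 17  # -> m = 17
q = 3  # -> q = 3
if m > q:  # condition is True
    m, q = (q, m)  # -> m = 3, q = 17
m = m + q  # -> m = 20
if m > 33:  # condition is False
else:
    q = m // 2  # -> q = 10

Answer: 20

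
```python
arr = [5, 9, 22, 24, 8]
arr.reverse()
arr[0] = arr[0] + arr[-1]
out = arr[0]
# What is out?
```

Answer: 13

Derivation:
Trace (tracking out):
arr = [5, 9, 22, 24, 8]  # -> arr = [5, 9, 22, 24, 8]
arr.reverse()  # -> arr = [8, 24, 22, 9, 5]
arr[0] = arr[0] + arr[-1]  # -> arr = [13, 24, 22, 9, 5]
out = arr[0]  # -> out = 13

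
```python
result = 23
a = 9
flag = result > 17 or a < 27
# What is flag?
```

Trace (tracking flag):
result = 23  # -> result = 23
a = 9  # -> a = 9
flag = result > 17 or a < 27  # -> flag = True

Answer: True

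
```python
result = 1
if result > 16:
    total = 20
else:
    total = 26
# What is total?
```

Answer: 26

Derivation:
Trace (tracking total):
result = 1  # -> result = 1
if result > 16:  # condition is False
else:
    total = 26  # -> total = 26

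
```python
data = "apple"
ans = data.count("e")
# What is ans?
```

Answer: 1

Derivation:
Trace (tracking ans):
data = 'apple'  # -> data = 'apple'
ans = data.count('e')  # -> ans = 1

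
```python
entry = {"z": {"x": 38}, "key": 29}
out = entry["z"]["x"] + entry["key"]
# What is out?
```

Trace (tracking out):
entry = {'z': {'x': 38}, 'key': 29}  # -> entry = {'z': {'x': 38}, 'key': 29}
out = entry['z']['x'] + entry['key']  # -> out = 67

Answer: 67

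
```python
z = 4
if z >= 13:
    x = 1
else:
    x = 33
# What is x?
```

Trace (tracking x):
z = 4  # -> z = 4
if z >= 13:  # condition is False
else:
    x = 33  # -> x = 33

Answer: 33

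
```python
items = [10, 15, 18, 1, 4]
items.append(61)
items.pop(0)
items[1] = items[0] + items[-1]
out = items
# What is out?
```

Trace (tracking out):
items = [10, 15, 18, 1, 4]  # -> items = [10, 15, 18, 1, 4]
items.append(61)  # -> items = [10, 15, 18, 1, 4, 61]
items.pop(0)  # -> items = [15, 18, 1, 4, 61]
items[1] = items[0] + items[-1]  # -> items = [15, 76, 1, 4, 61]
out = items  # -> out = [15, 76, 1, 4, 61]

Answer: [15, 76, 1, 4, 61]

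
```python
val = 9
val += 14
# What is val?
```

Answer: 23

Derivation:
Trace (tracking val):
val = 9  # -> val = 9
val += 14  # -> val = 23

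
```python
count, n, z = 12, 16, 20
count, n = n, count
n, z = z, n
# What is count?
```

Trace (tracking count):
count, n, z = (12, 16, 20)  # -> count = 12, n = 16, z = 20
count, n = (n, count)  # -> count = 16, n = 12
n, z = (z, n)  # -> n = 20, z = 12

Answer: 16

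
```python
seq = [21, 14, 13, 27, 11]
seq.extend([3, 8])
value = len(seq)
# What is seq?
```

Answer: [21, 14, 13, 27, 11, 3, 8]

Derivation:
Trace (tracking seq):
seq = [21, 14, 13, 27, 11]  # -> seq = [21, 14, 13, 27, 11]
seq.extend([3, 8])  # -> seq = [21, 14, 13, 27, 11, 3, 8]
value = len(seq)  # -> value = 7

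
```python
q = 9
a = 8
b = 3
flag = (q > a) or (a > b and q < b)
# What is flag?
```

Answer: True

Derivation:
Trace (tracking flag):
q = 9  # -> q = 9
a = 8  # -> a = 8
b = 3  # -> b = 3
flag = q > a or (a > b and q < b)  # -> flag = True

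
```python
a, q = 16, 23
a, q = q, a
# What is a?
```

Answer: 23

Derivation:
Trace (tracking a):
a, q = (16, 23)  # -> a = 16, q = 23
a, q = (q, a)  # -> a = 23, q = 16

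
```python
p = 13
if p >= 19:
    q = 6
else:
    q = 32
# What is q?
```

Trace (tracking q):
p = 13  # -> p = 13
if p >= 19:  # condition is False
else:
    q = 32  # -> q = 32

Answer: 32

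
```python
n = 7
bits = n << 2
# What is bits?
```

Trace (tracking bits):
n = 7  # -> n = 7
bits = n << 2  # -> bits = 28

Answer: 28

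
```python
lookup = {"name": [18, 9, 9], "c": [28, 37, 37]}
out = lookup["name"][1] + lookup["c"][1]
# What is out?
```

Trace (tracking out):
lookup = {'name': [18, 9, 9], 'c': [28, 37, 37]}  # -> lookup = {'name': [18, 9, 9], 'c': [28, 37, 37]}
out = lookup['name'][1] + lookup['c'][1]  # -> out = 46

Answer: 46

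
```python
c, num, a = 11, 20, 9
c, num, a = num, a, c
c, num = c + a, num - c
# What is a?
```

Answer: 11

Derivation:
Trace (tracking a):
c, num, a = (11, 20, 9)  # -> c = 11, num = 20, a = 9
c, num, a = (num, a, c)  # -> c = 20, num = 9, a = 11
c, num = (c + a, num - c)  # -> c = 31, num = -11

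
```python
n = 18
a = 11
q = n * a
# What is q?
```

Answer: 198

Derivation:
Trace (tracking q):
n = 18  # -> n = 18
a = 11  # -> a = 11
q = n * a  # -> q = 198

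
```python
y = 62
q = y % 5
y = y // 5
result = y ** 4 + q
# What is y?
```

Answer: 12

Derivation:
Trace (tracking y):
y = 62  # -> y = 62
q = y % 5  # -> q = 2
y = y // 5  # -> y = 12
result = y ** 4 + q  # -> result = 20738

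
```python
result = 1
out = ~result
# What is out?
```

Answer: -2

Derivation:
Trace (tracking out):
result = 1  # -> result = 1
out = ~result  # -> out = -2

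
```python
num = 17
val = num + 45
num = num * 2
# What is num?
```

Trace (tracking num):
num = 17  # -> num = 17
val = num + 45  # -> val = 62
num = num * 2  # -> num = 34

Answer: 34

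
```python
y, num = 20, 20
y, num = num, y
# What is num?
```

Answer: 20

Derivation:
Trace (tracking num):
y, num = (20, 20)  # -> y = 20, num = 20
y, num = (num, y)  # -> y = 20, num = 20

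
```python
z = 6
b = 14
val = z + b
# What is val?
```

Answer: 20

Derivation:
Trace (tracking val):
z = 6  # -> z = 6
b = 14  # -> b = 14
val = z + b  # -> val = 20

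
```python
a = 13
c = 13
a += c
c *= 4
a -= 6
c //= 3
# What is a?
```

Trace (tracking a):
a = 13  # -> a = 13
c = 13  # -> c = 13
a += c  # -> a = 26
c *= 4  # -> c = 52
a -= 6  # -> a = 20
c //= 3  # -> c = 17

Answer: 20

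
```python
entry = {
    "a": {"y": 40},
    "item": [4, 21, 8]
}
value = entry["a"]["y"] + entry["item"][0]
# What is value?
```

Trace (tracking value):
entry = {'a': {'y': 40}, 'item': [4, 21, 8]}  # -> entry = {'a': {'y': 40}, 'item': [4, 21, 8]}
value = entry['a']['y'] + entry['item'][0]  # -> value = 44

Answer: 44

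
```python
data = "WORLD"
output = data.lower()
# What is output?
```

Answer: 'world'

Derivation:
Trace (tracking output):
data = 'WORLD'  # -> data = 'WORLD'
output = data.lower()  # -> output = 'world'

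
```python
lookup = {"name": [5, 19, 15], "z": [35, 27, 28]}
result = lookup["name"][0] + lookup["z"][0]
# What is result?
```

Answer: 40

Derivation:
Trace (tracking result):
lookup = {'name': [5, 19, 15], 'z': [35, 27, 28]}  # -> lookup = {'name': [5, 19, 15], 'z': [35, 27, 28]}
result = lookup['name'][0] + lookup['z'][0]  # -> result = 40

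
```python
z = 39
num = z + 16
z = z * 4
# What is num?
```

Trace (tracking num):
z = 39  # -> z = 39
num = z + 16  # -> num = 55
z = z * 4  # -> z = 156

Answer: 55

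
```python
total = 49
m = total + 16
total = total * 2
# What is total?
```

Trace (tracking total):
total = 49  # -> total = 49
m = total + 16  # -> m = 65
total = total * 2  # -> total = 98

Answer: 98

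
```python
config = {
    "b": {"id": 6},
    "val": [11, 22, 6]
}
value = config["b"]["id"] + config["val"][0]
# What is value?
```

Answer: 17

Derivation:
Trace (tracking value):
config = {'b': {'id': 6}, 'val': [11, 22, 6]}  # -> config = {'b': {'id': 6}, 'val': [11, 22, 6]}
value = config['b']['id'] + config['val'][0]  # -> value = 17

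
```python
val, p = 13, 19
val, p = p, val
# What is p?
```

Trace (tracking p):
val, p = (13, 19)  # -> val = 13, p = 19
val, p = (p, val)  # -> val = 19, p = 13

Answer: 13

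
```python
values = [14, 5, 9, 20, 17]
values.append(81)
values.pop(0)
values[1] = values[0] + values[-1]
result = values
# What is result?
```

Answer: [5, 86, 20, 17, 81]

Derivation:
Trace (tracking result):
values = [14, 5, 9, 20, 17]  # -> values = [14, 5, 9, 20, 17]
values.append(81)  # -> values = [14, 5, 9, 20, 17, 81]
values.pop(0)  # -> values = [5, 9, 20, 17, 81]
values[1] = values[0] + values[-1]  # -> values = [5, 86, 20, 17, 81]
result = values  # -> result = [5, 86, 20, 17, 81]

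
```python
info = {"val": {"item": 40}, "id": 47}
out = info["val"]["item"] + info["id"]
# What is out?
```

Answer: 87

Derivation:
Trace (tracking out):
info = {'val': {'item': 40}, 'id': 47}  # -> info = {'val': {'item': 40}, 'id': 47}
out = info['val']['item'] + info['id']  # -> out = 87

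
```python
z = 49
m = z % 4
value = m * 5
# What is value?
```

Answer: 5

Derivation:
Trace (tracking value):
z = 49  # -> z = 49
m = z % 4  # -> m = 1
value = m * 5  # -> value = 5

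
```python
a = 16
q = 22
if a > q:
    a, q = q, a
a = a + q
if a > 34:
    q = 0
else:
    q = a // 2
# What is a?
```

Trace (tracking a):
a = 16  # -> a = 16
q = 22  # -> q = 22
if a > q:  # condition is False
a = a + q  # -> a = 38
if a > 34:  # condition is True
    q = 0  # -> q = 0

Answer: 38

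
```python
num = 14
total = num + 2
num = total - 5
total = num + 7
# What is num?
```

Answer: 11

Derivation:
Trace (tracking num):
num = 14  # -> num = 14
total = num + 2  # -> total = 16
num = total - 5  # -> num = 11
total = num + 7  # -> total = 18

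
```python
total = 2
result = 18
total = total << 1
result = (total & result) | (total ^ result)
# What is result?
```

Answer: 22

Derivation:
Trace (tracking result):
total = 2  # -> total = 2
result = 18  # -> result = 18
total = total << 1  # -> total = 4
result = total & result | total ^ result  # -> result = 22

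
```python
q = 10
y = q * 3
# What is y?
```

Trace (tracking y):
q = 10  # -> q = 10
y = q * 3  # -> y = 30

Answer: 30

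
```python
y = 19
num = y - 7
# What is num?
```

Answer: 12

Derivation:
Trace (tracking num):
y = 19  # -> y = 19
num = y - 7  # -> num = 12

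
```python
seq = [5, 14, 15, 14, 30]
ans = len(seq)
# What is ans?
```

Trace (tracking ans):
seq = [5, 14, 15, 14, 30]  # -> seq = [5, 14, 15, 14, 30]
ans = len(seq)  # -> ans = 5

Answer: 5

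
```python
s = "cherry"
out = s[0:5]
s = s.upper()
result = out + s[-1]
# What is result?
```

Trace (tracking result):
s = 'cherry'  # -> s = 'cherry'
out = s[0:5]  # -> out = 'cherr'
s = s.upper()  # -> s = 'CHERRY'
result = out + s[-1]  # -> result = 'cherrY'

Answer: 'cherrY'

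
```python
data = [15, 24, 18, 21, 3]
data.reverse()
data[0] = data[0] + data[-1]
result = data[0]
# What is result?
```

Answer: 18

Derivation:
Trace (tracking result):
data = [15, 24, 18, 21, 3]  # -> data = [15, 24, 18, 21, 3]
data.reverse()  # -> data = [3, 21, 18, 24, 15]
data[0] = data[0] + data[-1]  # -> data = [18, 21, 18, 24, 15]
result = data[0]  # -> result = 18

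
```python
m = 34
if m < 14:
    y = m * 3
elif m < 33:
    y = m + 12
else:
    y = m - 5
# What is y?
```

Answer: 29

Derivation:
Trace (tracking y):
m = 34  # -> m = 34
if m < 14:  # condition is False
elif m < 33:  # condition is False
else:
    y = m - 5  # -> y = 29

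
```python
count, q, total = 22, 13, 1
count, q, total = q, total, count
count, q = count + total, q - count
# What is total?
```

Trace (tracking total):
count, q, total = (22, 13, 1)  # -> count = 22, q = 13, total = 1
count, q, total = (q, total, count)  # -> count = 13, q = 1, total = 22
count, q = (count + total, q - count)  # -> count = 35, q = -12

Answer: 22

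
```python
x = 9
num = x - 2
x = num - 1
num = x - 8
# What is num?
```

Trace (tracking num):
x = 9  # -> x = 9
num = x - 2  # -> num = 7
x = num - 1  # -> x = 6
num = x - 8  # -> num = -2

Answer: -2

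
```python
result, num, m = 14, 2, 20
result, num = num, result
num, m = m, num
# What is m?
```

Trace (tracking m):
result, num, m = (14, 2, 20)  # -> result = 14, num = 2, m = 20
result, num = (num, result)  # -> result = 2, num = 14
num, m = (m, num)  # -> num = 20, m = 14

Answer: 14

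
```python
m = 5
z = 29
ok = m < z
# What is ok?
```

Trace (tracking ok):
m = 5  # -> m = 5
z = 29  # -> z = 29
ok = m < z  # -> ok = True

Answer: True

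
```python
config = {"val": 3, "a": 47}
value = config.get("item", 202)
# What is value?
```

Trace (tracking value):
config = {'val': 3, 'a': 47}  # -> config = {'val': 3, 'a': 47}
value = config.get('item', 202)  # -> value = 202

Answer: 202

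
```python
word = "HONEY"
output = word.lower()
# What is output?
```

Answer: 'honey'

Derivation:
Trace (tracking output):
word = 'HONEY'  # -> word = 'HONEY'
output = word.lower()  # -> output = 'honey'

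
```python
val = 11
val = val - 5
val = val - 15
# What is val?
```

Answer: -9

Derivation:
Trace (tracking val):
val = 11  # -> val = 11
val = val - 5  # -> val = 6
val = val - 15  # -> val = -9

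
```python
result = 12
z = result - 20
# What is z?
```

Trace (tracking z):
result = 12  # -> result = 12
z = result - 20  # -> z = -8

Answer: -8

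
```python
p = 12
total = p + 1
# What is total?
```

Trace (tracking total):
p = 12  # -> p = 12
total = p + 1  # -> total = 13

Answer: 13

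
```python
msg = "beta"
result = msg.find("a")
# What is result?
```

Answer: 3

Derivation:
Trace (tracking result):
msg = 'beta'  # -> msg = 'beta'
result = msg.find('a')  # -> result = 3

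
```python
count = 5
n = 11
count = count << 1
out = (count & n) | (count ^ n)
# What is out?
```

Trace (tracking out):
count = 5  # -> count = 5
n = 11  # -> n = 11
count = count << 1  # -> count = 10
out = count & n | count ^ n  # -> out = 11

Answer: 11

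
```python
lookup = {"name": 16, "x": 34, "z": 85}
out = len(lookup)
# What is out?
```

Trace (tracking out):
lookup = {'name': 16, 'x': 34, 'z': 85}  # -> lookup = {'name': 16, 'x': 34, 'z': 85}
out = len(lookup)  # -> out = 3

Answer: 3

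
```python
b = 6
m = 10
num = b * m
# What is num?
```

Trace (tracking num):
b = 6  # -> b = 6
m = 10  # -> m = 10
num = b * m  # -> num = 60

Answer: 60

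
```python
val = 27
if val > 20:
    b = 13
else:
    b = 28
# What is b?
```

Answer: 13

Derivation:
Trace (tracking b):
val = 27  # -> val = 27
if val > 20:  # condition is True
    b = 13  # -> b = 13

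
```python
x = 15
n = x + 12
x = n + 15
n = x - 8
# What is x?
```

Answer: 42

Derivation:
Trace (tracking x):
x = 15  # -> x = 15
n = x + 12  # -> n = 27
x = n + 15  # -> x = 42
n = x - 8  # -> n = 34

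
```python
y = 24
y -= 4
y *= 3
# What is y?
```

Answer: 60

Derivation:
Trace (tracking y):
y = 24  # -> y = 24
y -= 4  # -> y = 20
y *= 3  # -> y = 60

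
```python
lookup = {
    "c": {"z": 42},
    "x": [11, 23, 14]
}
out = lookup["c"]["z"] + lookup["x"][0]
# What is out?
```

Answer: 53

Derivation:
Trace (tracking out):
lookup = {'c': {'z': 42}, 'x': [11, 23, 14]}  # -> lookup = {'c': {'z': 42}, 'x': [11, 23, 14]}
out = lookup['c']['z'] + lookup['x'][0]  # -> out = 53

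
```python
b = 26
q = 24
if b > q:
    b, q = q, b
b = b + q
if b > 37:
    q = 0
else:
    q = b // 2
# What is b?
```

Trace (tracking b):
b = 26  # -> b = 26
q = 24  # -> q = 24
if b > q:  # condition is True
    b, q = (q, b)  # -> b = 24, q = 26
b = b + q  # -> b = 50
if b > 37:  # condition is True
    q = 0  # -> q = 0

Answer: 50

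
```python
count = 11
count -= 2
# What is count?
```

Trace (tracking count):
count = 11  # -> count = 11
count -= 2  # -> count = 9

Answer: 9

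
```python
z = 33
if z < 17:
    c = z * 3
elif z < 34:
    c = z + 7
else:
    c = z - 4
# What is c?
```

Trace (tracking c):
z = 33  # -> z = 33
if z < 17:  # condition is False
elif z < 34:  # condition is True
    c = z + 7  # -> c = 40

Answer: 40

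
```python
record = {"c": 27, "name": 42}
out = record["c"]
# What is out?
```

Answer: 27

Derivation:
Trace (tracking out):
record = {'c': 27, 'name': 42}  # -> record = {'c': 27, 'name': 42}
out = record['c']  # -> out = 27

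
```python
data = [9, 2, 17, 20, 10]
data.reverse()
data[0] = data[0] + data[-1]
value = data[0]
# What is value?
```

Trace (tracking value):
data = [9, 2, 17, 20, 10]  # -> data = [9, 2, 17, 20, 10]
data.reverse()  # -> data = [10, 20, 17, 2, 9]
data[0] = data[0] + data[-1]  # -> data = [19, 20, 17, 2, 9]
value = data[0]  # -> value = 19

Answer: 19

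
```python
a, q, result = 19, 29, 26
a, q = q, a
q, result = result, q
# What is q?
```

Answer: 26

Derivation:
Trace (tracking q):
a, q, result = (19, 29, 26)  # -> a = 19, q = 29, result = 26
a, q = (q, a)  # -> a = 29, q = 19
q, result = (result, q)  # -> q = 26, result = 19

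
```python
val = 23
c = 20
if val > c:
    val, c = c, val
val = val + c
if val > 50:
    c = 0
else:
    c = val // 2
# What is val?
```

Trace (tracking val):
val = 23  # -> val = 23
c = 20  # -> c = 20
if val > c:  # condition is True
    val, c = (c, val)  # -> val = 20, c = 23
val = val + c  # -> val = 43
if val > 50:  # condition is False
else:
    c = val // 2  # -> c = 21

Answer: 43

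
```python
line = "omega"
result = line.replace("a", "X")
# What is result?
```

Answer: 'omegX'

Derivation:
Trace (tracking result):
line = 'omega'  # -> line = 'omega'
result = line.replace('a', 'X')  # -> result = 'omegX'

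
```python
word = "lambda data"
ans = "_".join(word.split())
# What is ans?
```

Trace (tracking ans):
word = 'lambda data'  # -> word = 'lambda data'
ans = '_'.join(word.split())  # -> ans = 'lambda_data'

Answer: 'lambda_data'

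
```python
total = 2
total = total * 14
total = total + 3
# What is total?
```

Trace (tracking total):
total = 2  # -> total = 2
total = total * 14  # -> total = 28
total = total + 3  # -> total = 31

Answer: 31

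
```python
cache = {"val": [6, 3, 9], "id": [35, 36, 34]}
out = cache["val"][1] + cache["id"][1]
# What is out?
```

Trace (tracking out):
cache = {'val': [6, 3, 9], 'id': [35, 36, 34]}  # -> cache = {'val': [6, 3, 9], 'id': [35, 36, 34]}
out = cache['val'][1] + cache['id'][1]  # -> out = 39

Answer: 39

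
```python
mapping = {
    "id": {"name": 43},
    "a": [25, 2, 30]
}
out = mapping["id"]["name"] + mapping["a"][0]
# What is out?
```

Trace (tracking out):
mapping = {'id': {'name': 43}, 'a': [25, 2, 30]}  # -> mapping = {'id': {'name': 43}, 'a': [25, 2, 30]}
out = mapping['id']['name'] + mapping['a'][0]  # -> out = 68

Answer: 68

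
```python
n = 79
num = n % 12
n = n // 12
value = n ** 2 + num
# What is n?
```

Trace (tracking n):
n = 79  # -> n = 79
num = n % 12  # -> num = 7
n = n // 12  # -> n = 6
value = n ** 2 + num  # -> value = 43

Answer: 6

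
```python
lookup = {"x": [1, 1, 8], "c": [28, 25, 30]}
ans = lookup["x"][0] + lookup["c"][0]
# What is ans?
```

Trace (tracking ans):
lookup = {'x': [1, 1, 8], 'c': [28, 25, 30]}  # -> lookup = {'x': [1, 1, 8], 'c': [28, 25, 30]}
ans = lookup['x'][0] + lookup['c'][0]  # -> ans = 29

Answer: 29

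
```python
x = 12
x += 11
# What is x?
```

Trace (tracking x):
x = 12  # -> x = 12
x += 11  # -> x = 23

Answer: 23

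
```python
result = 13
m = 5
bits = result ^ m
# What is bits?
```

Trace (tracking bits):
result = 13  # -> result = 13
m = 5  # -> m = 5
bits = result ^ m  # -> bits = 8

Answer: 8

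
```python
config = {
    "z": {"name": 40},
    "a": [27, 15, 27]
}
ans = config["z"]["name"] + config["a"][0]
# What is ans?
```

Trace (tracking ans):
config = {'z': {'name': 40}, 'a': [27, 15, 27]}  # -> config = {'z': {'name': 40}, 'a': [27, 15, 27]}
ans = config['z']['name'] + config['a'][0]  # -> ans = 67

Answer: 67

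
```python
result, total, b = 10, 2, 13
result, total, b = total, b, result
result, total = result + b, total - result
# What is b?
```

Trace (tracking b):
result, total, b = (10, 2, 13)  # -> result = 10, total = 2, b = 13
result, total, b = (total, b, result)  # -> result = 2, total = 13, b = 10
result, total = (result + b, total - result)  # -> result = 12, total = 11

Answer: 10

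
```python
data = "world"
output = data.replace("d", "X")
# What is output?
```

Answer: 'worlX'

Derivation:
Trace (tracking output):
data = 'world'  # -> data = 'world'
output = data.replace('d', 'X')  # -> output = 'worlX'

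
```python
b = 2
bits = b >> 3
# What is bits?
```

Trace (tracking bits):
b = 2  # -> b = 2
bits = b >> 3  # -> bits = 0

Answer: 0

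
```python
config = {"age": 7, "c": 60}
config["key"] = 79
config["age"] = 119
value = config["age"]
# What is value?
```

Trace (tracking value):
config = {'age': 7, 'c': 60}  # -> config = {'age': 7, 'c': 60}
config['key'] = 79  # -> config = {'age': 7, 'c': 60, 'key': 79}
config['age'] = 119  # -> config = {'age': 119, 'c': 60, 'key': 79}
value = config['age']  # -> value = 119

Answer: 119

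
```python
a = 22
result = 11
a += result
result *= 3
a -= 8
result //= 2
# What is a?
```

Answer: 25

Derivation:
Trace (tracking a):
a = 22  # -> a = 22
result = 11  # -> result = 11
a += result  # -> a = 33
result *= 3  # -> result = 33
a -= 8  # -> a = 25
result //= 2  # -> result = 16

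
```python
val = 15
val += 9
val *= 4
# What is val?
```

Trace (tracking val):
val = 15  # -> val = 15
val += 9  # -> val = 24
val *= 4  # -> val = 96

Answer: 96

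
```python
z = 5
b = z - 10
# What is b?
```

Trace (tracking b):
z = 5  # -> z = 5
b = z - 10  # -> b = -5

Answer: -5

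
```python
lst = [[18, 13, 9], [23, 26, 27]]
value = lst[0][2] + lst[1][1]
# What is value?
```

Trace (tracking value):
lst = [[18, 13, 9], [23, 26, 27]]  # -> lst = [[18, 13, 9], [23, 26, 27]]
value = lst[0][2] + lst[1][1]  # -> value = 35

Answer: 35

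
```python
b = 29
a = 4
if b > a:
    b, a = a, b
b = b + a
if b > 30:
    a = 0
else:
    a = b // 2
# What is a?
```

Trace (tracking a):
b = 29  # -> b = 29
a = 4  # -> a = 4
if b > a:  # condition is True
    b, a = (a, b)  # -> b = 4, a = 29
b = b + a  # -> b = 33
if b > 30:  # condition is True
    a = 0  # -> a = 0

Answer: 0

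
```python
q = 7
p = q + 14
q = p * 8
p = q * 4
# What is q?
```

Trace (tracking q):
q = 7  # -> q = 7
p = q + 14  # -> p = 21
q = p * 8  # -> q = 168
p = q * 4  # -> p = 672

Answer: 168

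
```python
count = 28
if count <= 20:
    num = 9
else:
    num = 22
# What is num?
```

Trace (tracking num):
count = 28  # -> count = 28
if count <= 20:  # condition is False
else:
    num = 22  # -> num = 22

Answer: 22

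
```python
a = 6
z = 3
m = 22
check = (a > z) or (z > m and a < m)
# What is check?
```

Answer: True

Derivation:
Trace (tracking check):
a = 6  # -> a = 6
z = 3  # -> z = 3
m = 22  # -> m = 22
check = a > z or (z > m and a < m)  # -> check = True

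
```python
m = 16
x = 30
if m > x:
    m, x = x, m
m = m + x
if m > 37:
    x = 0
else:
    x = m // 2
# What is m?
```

Answer: 46

Derivation:
Trace (tracking m):
m = 16  # -> m = 16
x = 30  # -> x = 30
if m > x:  # condition is False
m = m + x  # -> m = 46
if m > 37:  # condition is True
    x = 0  # -> x = 0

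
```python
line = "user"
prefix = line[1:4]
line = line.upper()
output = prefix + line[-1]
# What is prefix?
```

Answer: 'ser'

Derivation:
Trace (tracking prefix):
line = 'user'  # -> line = 'user'
prefix = line[1:4]  # -> prefix = 'ser'
line = line.upper()  # -> line = 'USER'
output = prefix + line[-1]  # -> output = 'serR'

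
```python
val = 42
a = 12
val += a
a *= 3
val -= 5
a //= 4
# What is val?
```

Trace (tracking val):
val = 42  # -> val = 42
a = 12  # -> a = 12
val += a  # -> val = 54
a *= 3  # -> a = 36
val -= 5  # -> val = 49
a //= 4  # -> a = 9

Answer: 49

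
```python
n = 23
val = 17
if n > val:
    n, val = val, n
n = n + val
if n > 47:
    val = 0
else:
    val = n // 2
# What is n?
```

Answer: 40

Derivation:
Trace (tracking n):
n = 23  # -> n = 23
val = 17  # -> val = 17
if n > val:  # condition is True
    n, val = (val, n)  # -> n = 17, val = 23
n = n + val  # -> n = 40
if n > 47:  # condition is False
else:
    val = n // 2  # -> val = 20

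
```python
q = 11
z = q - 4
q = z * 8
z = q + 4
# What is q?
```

Answer: 56

Derivation:
Trace (tracking q):
q = 11  # -> q = 11
z = q - 4  # -> z = 7
q = z * 8  # -> q = 56
z = q + 4  # -> z = 60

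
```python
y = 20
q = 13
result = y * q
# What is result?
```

Answer: 260

Derivation:
Trace (tracking result):
y = 20  # -> y = 20
q = 13  # -> q = 13
result = y * q  # -> result = 260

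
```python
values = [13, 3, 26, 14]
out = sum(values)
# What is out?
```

Trace (tracking out):
values = [13, 3, 26, 14]  # -> values = [13, 3, 26, 14]
out = sum(values)  # -> out = 56

Answer: 56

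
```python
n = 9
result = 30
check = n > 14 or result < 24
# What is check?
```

Trace (tracking check):
n = 9  # -> n = 9
result = 30  # -> result = 30
check = n > 14 or result < 24  # -> check = False

Answer: False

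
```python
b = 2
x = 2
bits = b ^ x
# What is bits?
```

Answer: 0

Derivation:
Trace (tracking bits):
b = 2  # -> b = 2
x = 2  # -> x = 2
bits = b ^ x  # -> bits = 0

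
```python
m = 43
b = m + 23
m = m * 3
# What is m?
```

Trace (tracking m):
m = 43  # -> m = 43
b = m + 23  # -> b = 66
m = m * 3  # -> m = 129

Answer: 129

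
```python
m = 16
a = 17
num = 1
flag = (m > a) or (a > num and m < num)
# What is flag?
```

Answer: False

Derivation:
Trace (tracking flag):
m = 16  # -> m = 16
a = 17  # -> a = 17
num = 1  # -> num = 1
flag = m > a or (a > num and m < num)  # -> flag = False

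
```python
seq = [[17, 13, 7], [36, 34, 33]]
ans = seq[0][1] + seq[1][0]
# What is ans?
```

Answer: 49

Derivation:
Trace (tracking ans):
seq = [[17, 13, 7], [36, 34, 33]]  # -> seq = [[17, 13, 7], [36, 34, 33]]
ans = seq[0][1] + seq[1][0]  # -> ans = 49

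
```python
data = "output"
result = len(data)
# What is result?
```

Answer: 6

Derivation:
Trace (tracking result):
data = 'output'  # -> data = 'output'
result = len(data)  # -> result = 6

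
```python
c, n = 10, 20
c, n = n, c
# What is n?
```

Answer: 10

Derivation:
Trace (tracking n):
c, n = (10, 20)  # -> c = 10, n = 20
c, n = (n, c)  # -> c = 20, n = 10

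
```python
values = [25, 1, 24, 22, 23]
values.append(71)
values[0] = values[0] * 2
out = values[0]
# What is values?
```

Trace (tracking values):
values = [25, 1, 24, 22, 23]  # -> values = [25, 1, 24, 22, 23]
values.append(71)  # -> values = [25, 1, 24, 22, 23, 71]
values[0] = values[0] * 2  # -> values = [50, 1, 24, 22, 23, 71]
out = values[0]  # -> out = 50

Answer: [50, 1, 24, 22, 23, 71]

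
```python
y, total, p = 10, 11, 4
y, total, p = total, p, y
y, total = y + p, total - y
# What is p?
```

Answer: 10

Derivation:
Trace (tracking p):
y, total, p = (10, 11, 4)  # -> y = 10, total = 11, p = 4
y, total, p = (total, p, y)  # -> y = 11, total = 4, p = 10
y, total = (y + p, total - y)  # -> y = 21, total = -7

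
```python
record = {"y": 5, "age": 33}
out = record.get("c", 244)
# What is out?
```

Answer: 244

Derivation:
Trace (tracking out):
record = {'y': 5, 'age': 33}  # -> record = {'y': 5, 'age': 33}
out = record.get('c', 244)  # -> out = 244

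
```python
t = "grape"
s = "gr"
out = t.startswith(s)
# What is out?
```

Trace (tracking out):
t = 'grape'  # -> t = 'grape'
s = 'gr'  # -> s = 'gr'
out = t.startswith(s)  # -> out = True

Answer: True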